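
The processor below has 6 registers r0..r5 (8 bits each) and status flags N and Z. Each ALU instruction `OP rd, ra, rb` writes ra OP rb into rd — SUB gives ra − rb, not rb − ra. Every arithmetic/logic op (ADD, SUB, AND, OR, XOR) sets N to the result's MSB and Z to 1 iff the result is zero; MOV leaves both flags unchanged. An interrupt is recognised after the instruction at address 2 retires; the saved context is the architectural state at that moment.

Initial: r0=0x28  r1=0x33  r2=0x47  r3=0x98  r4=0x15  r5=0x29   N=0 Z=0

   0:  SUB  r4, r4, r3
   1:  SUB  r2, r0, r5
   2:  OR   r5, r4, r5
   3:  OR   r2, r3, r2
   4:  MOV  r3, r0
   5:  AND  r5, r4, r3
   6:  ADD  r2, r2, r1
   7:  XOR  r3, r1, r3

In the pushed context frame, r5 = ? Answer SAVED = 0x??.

after  0: r0=0x28 r1=0x33 r2=0x47 r3=0x98 r4=0x7d r5=0x29  N=0 Z=0
after  1: r0=0x28 r1=0x33 r2=0xff r3=0x98 r4=0x7d r5=0x29  N=1 Z=0
after  2: r0=0x28 r1=0x33 r2=0xff r3=0x98 r4=0x7d r5=0x7d  N=0 Z=0
-- IRQ taken; context saved, return-PC = 3 --

SAVED = 0x7d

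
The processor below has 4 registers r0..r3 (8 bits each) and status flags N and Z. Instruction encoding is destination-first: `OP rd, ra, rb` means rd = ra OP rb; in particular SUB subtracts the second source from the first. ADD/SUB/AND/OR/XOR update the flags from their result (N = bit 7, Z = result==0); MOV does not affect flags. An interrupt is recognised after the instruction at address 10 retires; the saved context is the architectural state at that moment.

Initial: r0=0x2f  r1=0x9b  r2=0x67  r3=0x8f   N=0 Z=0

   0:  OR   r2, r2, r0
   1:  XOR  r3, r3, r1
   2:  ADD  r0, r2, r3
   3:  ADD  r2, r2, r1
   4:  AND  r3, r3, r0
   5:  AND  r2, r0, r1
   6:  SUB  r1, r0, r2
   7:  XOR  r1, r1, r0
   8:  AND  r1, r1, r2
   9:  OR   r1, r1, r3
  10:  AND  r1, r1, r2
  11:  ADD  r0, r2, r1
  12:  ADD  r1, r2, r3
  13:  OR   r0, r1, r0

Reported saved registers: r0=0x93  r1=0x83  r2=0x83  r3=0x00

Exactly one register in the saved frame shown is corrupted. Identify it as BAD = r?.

BAD = r0

after  0: r0=0x2f r1=0x9b r2=0x6f r3=0x8f  N=0 Z=0
after  1: r0=0x2f r1=0x9b r2=0x6f r3=0x14  N=0 Z=0
after  2: r0=0x83 r1=0x9b r2=0x6f r3=0x14  N=1 Z=0
after  3: r0=0x83 r1=0x9b r2=0x0a r3=0x14  N=0 Z=0
after  4: r0=0x83 r1=0x9b r2=0x0a r3=0x00  N=0 Z=1
after  5: r0=0x83 r1=0x9b r2=0x83 r3=0x00  N=1 Z=0
after  6: r0=0x83 r1=0x00 r2=0x83 r3=0x00  N=0 Z=1
after  7: r0=0x83 r1=0x83 r2=0x83 r3=0x00  N=1 Z=0
after  8: r0=0x83 r1=0x83 r2=0x83 r3=0x00  N=1 Z=0
after  9: r0=0x83 r1=0x83 r2=0x83 r3=0x00  N=1 Z=0
after 10: r0=0x83 r1=0x83 r2=0x83 r3=0x00  N=1 Z=0
-- IRQ taken; context saved, return-PC = 11 --
mismatch: r0: reported 0x93 vs actual 0x83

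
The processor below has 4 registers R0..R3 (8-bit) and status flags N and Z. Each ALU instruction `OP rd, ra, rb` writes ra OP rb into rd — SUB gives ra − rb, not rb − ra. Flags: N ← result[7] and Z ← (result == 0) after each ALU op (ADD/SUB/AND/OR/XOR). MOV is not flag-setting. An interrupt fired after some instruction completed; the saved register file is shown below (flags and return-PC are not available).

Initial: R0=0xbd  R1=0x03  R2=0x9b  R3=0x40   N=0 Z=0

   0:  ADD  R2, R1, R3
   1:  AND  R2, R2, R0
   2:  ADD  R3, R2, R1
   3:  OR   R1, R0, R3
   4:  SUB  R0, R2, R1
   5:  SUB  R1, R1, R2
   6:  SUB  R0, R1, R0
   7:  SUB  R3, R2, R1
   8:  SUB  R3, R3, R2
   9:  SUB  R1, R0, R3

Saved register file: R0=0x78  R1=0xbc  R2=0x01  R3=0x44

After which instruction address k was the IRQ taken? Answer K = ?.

after  0: R0=0xbd R1=0x03 R2=0x43 R3=0x40  N=0 Z=0
after  1: R0=0xbd R1=0x03 R2=0x01 R3=0x40  N=0 Z=0
after  2: R0=0xbd R1=0x03 R2=0x01 R3=0x04  N=0 Z=0
after  3: R0=0xbd R1=0xbd R2=0x01 R3=0x04  N=1 Z=0
after  4: R0=0x44 R1=0xbd R2=0x01 R3=0x04  N=0 Z=0
after  5: R0=0x44 R1=0xbc R2=0x01 R3=0x04  N=1 Z=0
after  6: R0=0x78 R1=0xbc R2=0x01 R3=0x04  N=0 Z=0
after  7: R0=0x78 R1=0xbc R2=0x01 R3=0x45  N=0 Z=0
after  8: R0=0x78 R1=0xbc R2=0x01 R3=0x44  N=0 Z=0
-- IRQ taken; context saved, return-PC = 9 --

K = 8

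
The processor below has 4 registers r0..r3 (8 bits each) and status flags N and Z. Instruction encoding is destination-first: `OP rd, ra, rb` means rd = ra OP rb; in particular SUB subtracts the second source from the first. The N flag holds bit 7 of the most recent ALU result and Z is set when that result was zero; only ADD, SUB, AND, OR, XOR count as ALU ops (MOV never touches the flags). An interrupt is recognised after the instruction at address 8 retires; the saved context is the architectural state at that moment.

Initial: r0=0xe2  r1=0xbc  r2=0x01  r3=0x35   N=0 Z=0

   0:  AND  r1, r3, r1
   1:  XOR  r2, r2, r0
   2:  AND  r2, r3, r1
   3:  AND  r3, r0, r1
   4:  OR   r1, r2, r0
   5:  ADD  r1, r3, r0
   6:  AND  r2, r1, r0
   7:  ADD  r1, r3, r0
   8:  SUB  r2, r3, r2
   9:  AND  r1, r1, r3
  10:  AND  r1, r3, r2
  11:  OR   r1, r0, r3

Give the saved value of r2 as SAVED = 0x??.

after  0: r0=0xe2 r1=0x34 r2=0x01 r3=0x35  N=0 Z=0
after  1: r0=0xe2 r1=0x34 r2=0xe3 r3=0x35  N=1 Z=0
after  2: r0=0xe2 r1=0x34 r2=0x34 r3=0x35  N=0 Z=0
after  3: r0=0xe2 r1=0x34 r2=0x34 r3=0x20  N=0 Z=0
after  4: r0=0xe2 r1=0xf6 r2=0x34 r3=0x20  N=1 Z=0
after  5: r0=0xe2 r1=0x02 r2=0x34 r3=0x20  N=0 Z=0
after  6: r0=0xe2 r1=0x02 r2=0x02 r3=0x20  N=0 Z=0
after  7: r0=0xe2 r1=0x02 r2=0x02 r3=0x20  N=0 Z=0
after  8: r0=0xe2 r1=0x02 r2=0x1e r3=0x20  N=0 Z=0
-- IRQ taken; context saved, return-PC = 9 --

SAVED = 0x1e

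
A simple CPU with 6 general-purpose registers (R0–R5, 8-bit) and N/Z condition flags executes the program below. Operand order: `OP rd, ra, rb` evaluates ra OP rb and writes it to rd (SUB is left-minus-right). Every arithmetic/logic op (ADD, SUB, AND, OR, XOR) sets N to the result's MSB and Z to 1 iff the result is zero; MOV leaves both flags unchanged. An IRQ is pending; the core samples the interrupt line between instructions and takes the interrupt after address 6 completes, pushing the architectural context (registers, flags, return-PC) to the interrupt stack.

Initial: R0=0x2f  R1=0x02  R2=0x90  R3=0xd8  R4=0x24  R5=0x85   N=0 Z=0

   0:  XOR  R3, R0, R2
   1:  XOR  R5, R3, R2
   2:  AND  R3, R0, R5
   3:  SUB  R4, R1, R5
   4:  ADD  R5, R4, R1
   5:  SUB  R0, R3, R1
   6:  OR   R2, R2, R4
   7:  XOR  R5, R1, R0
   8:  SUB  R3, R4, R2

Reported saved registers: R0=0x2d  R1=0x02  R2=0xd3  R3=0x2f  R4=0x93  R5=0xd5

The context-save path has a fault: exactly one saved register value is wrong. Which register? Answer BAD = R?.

BAD = R4

after  0: R0=0x2f R1=0x02 R2=0x90 R3=0xbf R4=0x24 R5=0x85  N=1 Z=0
after  1: R0=0x2f R1=0x02 R2=0x90 R3=0xbf R4=0x24 R5=0x2f  N=0 Z=0
after  2: R0=0x2f R1=0x02 R2=0x90 R3=0x2f R4=0x24 R5=0x2f  N=0 Z=0
after  3: R0=0x2f R1=0x02 R2=0x90 R3=0x2f R4=0xd3 R5=0x2f  N=1 Z=0
after  4: R0=0x2f R1=0x02 R2=0x90 R3=0x2f R4=0xd3 R5=0xd5  N=1 Z=0
after  5: R0=0x2d R1=0x02 R2=0x90 R3=0x2f R4=0xd3 R5=0xd5  N=0 Z=0
after  6: R0=0x2d R1=0x02 R2=0xd3 R3=0x2f R4=0xd3 R5=0xd5  N=1 Z=0
-- IRQ taken; context saved, return-PC = 7 --
mismatch: R4: reported 0x93 vs actual 0xd3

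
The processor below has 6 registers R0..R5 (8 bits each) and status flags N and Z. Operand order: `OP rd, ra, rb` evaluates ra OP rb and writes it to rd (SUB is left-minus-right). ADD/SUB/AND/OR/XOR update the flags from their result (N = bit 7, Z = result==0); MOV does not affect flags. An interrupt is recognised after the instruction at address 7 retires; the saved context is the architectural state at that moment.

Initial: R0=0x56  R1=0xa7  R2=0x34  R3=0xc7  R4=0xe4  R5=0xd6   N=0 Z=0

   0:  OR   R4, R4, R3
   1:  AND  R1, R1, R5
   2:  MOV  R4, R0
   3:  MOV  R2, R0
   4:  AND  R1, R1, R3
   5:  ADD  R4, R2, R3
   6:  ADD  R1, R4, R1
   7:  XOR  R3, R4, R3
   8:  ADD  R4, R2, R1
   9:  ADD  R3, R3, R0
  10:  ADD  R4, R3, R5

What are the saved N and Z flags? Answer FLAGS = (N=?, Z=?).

FLAGS = (N=1, Z=0)

after  0: R0=0x56 R1=0xa7 R2=0x34 R3=0xc7 R4=0xe7 R5=0xd6  N=1 Z=0
after  1: R0=0x56 R1=0x86 R2=0x34 R3=0xc7 R4=0xe7 R5=0xd6  N=1 Z=0
after  2: R0=0x56 R1=0x86 R2=0x34 R3=0xc7 R4=0x56 R5=0xd6  N=1 Z=0
after  3: R0=0x56 R1=0x86 R2=0x56 R3=0xc7 R4=0x56 R5=0xd6  N=1 Z=0
after  4: R0=0x56 R1=0x86 R2=0x56 R3=0xc7 R4=0x56 R5=0xd6  N=1 Z=0
after  5: R0=0x56 R1=0x86 R2=0x56 R3=0xc7 R4=0x1d R5=0xd6  N=0 Z=0
after  6: R0=0x56 R1=0xa3 R2=0x56 R3=0xc7 R4=0x1d R5=0xd6  N=1 Z=0
after  7: R0=0x56 R1=0xa3 R2=0x56 R3=0xda R4=0x1d R5=0xd6  N=1 Z=0
-- IRQ taken; context saved, return-PC = 8 --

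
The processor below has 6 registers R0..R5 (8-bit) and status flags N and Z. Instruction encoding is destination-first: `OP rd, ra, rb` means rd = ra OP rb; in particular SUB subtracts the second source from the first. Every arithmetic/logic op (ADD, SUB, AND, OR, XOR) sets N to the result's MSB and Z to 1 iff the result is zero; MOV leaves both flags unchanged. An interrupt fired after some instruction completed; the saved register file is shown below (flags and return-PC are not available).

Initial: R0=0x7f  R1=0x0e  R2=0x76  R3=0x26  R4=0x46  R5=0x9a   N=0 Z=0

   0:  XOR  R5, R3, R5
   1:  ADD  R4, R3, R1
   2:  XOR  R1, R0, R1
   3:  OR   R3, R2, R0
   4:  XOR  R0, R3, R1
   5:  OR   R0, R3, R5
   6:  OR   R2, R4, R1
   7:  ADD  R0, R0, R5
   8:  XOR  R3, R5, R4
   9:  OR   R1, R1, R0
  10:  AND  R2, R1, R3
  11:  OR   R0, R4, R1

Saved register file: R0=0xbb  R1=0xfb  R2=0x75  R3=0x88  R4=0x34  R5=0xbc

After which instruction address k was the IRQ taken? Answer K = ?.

after  0: R0=0x7f R1=0x0e R2=0x76 R3=0x26 R4=0x46 R5=0xbc  N=1 Z=0
after  1: R0=0x7f R1=0x0e R2=0x76 R3=0x26 R4=0x34 R5=0xbc  N=0 Z=0
after  2: R0=0x7f R1=0x71 R2=0x76 R3=0x26 R4=0x34 R5=0xbc  N=0 Z=0
after  3: R0=0x7f R1=0x71 R2=0x76 R3=0x7f R4=0x34 R5=0xbc  N=0 Z=0
after  4: R0=0x0e R1=0x71 R2=0x76 R3=0x7f R4=0x34 R5=0xbc  N=0 Z=0
after  5: R0=0xff R1=0x71 R2=0x76 R3=0x7f R4=0x34 R5=0xbc  N=1 Z=0
after  6: R0=0xff R1=0x71 R2=0x75 R3=0x7f R4=0x34 R5=0xbc  N=0 Z=0
after  7: R0=0xbb R1=0x71 R2=0x75 R3=0x7f R4=0x34 R5=0xbc  N=1 Z=0
after  8: R0=0xbb R1=0x71 R2=0x75 R3=0x88 R4=0x34 R5=0xbc  N=1 Z=0
after  9: R0=0xbb R1=0xfb R2=0x75 R3=0x88 R4=0x34 R5=0xbc  N=1 Z=0
-- IRQ taken; context saved, return-PC = 10 --

K = 9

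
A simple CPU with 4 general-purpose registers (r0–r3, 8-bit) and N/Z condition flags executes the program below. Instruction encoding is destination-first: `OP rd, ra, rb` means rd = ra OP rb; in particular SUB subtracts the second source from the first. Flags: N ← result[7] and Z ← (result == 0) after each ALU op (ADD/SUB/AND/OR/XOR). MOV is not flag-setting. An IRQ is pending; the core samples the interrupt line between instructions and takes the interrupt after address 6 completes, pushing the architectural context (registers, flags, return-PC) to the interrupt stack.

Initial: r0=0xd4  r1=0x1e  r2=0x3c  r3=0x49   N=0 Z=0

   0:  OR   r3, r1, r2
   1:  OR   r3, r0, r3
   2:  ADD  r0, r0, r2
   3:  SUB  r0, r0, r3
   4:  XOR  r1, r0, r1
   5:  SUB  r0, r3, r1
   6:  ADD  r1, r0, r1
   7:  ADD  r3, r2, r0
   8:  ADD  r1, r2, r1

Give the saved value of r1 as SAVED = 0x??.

after  0: r0=0xd4 r1=0x1e r2=0x3c r3=0x3e  N=0 Z=0
after  1: r0=0xd4 r1=0x1e r2=0x3c r3=0xfe  N=1 Z=0
after  2: r0=0x10 r1=0x1e r2=0x3c r3=0xfe  N=0 Z=0
after  3: r0=0x12 r1=0x1e r2=0x3c r3=0xfe  N=0 Z=0
after  4: r0=0x12 r1=0x0c r2=0x3c r3=0xfe  N=0 Z=0
after  5: r0=0xf2 r1=0x0c r2=0x3c r3=0xfe  N=1 Z=0
after  6: r0=0xf2 r1=0xfe r2=0x3c r3=0xfe  N=1 Z=0
-- IRQ taken; context saved, return-PC = 7 --

SAVED = 0xfe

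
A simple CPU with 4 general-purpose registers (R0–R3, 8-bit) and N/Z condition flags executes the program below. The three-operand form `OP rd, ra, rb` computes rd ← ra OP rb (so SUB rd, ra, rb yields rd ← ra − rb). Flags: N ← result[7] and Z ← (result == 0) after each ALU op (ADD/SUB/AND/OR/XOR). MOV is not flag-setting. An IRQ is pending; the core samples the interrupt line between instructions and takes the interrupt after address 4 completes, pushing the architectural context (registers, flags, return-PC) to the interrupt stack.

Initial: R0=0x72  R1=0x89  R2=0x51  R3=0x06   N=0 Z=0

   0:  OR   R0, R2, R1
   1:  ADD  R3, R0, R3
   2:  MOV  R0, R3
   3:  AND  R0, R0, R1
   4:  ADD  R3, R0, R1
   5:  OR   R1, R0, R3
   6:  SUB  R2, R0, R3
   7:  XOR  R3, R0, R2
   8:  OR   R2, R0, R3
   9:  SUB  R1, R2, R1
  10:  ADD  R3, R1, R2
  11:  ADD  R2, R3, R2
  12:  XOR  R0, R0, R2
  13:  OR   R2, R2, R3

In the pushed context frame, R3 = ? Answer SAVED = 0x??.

after  0: R0=0xd9 R1=0x89 R2=0x51 R3=0x06  N=1 Z=0
after  1: R0=0xd9 R1=0x89 R2=0x51 R3=0xdf  N=1 Z=0
after  2: R0=0xdf R1=0x89 R2=0x51 R3=0xdf  N=1 Z=0
after  3: R0=0x89 R1=0x89 R2=0x51 R3=0xdf  N=1 Z=0
after  4: R0=0x89 R1=0x89 R2=0x51 R3=0x12  N=0 Z=0
-- IRQ taken; context saved, return-PC = 5 --

SAVED = 0x12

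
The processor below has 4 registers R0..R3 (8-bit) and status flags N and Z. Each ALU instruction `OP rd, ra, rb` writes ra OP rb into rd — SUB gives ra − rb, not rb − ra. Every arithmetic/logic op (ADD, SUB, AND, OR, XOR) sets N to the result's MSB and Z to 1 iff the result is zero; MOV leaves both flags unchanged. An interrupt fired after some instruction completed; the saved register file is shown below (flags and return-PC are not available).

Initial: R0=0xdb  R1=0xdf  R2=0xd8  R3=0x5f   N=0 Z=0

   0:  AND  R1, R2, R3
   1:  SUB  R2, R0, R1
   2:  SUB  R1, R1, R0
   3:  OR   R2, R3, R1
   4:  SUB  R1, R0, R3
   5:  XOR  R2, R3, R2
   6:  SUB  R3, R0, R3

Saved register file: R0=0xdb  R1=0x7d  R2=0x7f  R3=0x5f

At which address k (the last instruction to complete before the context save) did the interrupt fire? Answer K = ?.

K = 3

after  0: R0=0xdb R1=0x58 R2=0xd8 R3=0x5f  N=0 Z=0
after  1: R0=0xdb R1=0x58 R2=0x83 R3=0x5f  N=1 Z=0
after  2: R0=0xdb R1=0x7d R2=0x83 R3=0x5f  N=0 Z=0
after  3: R0=0xdb R1=0x7d R2=0x7f R3=0x5f  N=0 Z=0
-- IRQ taken; context saved, return-PC = 4 --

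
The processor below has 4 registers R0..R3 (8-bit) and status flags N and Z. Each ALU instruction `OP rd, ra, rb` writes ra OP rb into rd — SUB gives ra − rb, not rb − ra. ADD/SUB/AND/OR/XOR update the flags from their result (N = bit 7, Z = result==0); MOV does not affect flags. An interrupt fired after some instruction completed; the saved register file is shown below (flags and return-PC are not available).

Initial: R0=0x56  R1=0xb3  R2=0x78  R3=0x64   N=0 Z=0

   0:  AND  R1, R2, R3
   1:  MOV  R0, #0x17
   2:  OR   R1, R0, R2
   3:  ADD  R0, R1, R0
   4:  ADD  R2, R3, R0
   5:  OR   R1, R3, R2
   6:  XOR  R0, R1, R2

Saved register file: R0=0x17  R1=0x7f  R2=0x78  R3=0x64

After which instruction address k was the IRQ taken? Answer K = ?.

K = 2

after  0: R0=0x56 R1=0x60 R2=0x78 R3=0x64  N=0 Z=0
after  1: R0=0x17 R1=0x60 R2=0x78 R3=0x64  N=0 Z=0
after  2: R0=0x17 R1=0x7f R2=0x78 R3=0x64  N=0 Z=0
-- IRQ taken; context saved, return-PC = 3 --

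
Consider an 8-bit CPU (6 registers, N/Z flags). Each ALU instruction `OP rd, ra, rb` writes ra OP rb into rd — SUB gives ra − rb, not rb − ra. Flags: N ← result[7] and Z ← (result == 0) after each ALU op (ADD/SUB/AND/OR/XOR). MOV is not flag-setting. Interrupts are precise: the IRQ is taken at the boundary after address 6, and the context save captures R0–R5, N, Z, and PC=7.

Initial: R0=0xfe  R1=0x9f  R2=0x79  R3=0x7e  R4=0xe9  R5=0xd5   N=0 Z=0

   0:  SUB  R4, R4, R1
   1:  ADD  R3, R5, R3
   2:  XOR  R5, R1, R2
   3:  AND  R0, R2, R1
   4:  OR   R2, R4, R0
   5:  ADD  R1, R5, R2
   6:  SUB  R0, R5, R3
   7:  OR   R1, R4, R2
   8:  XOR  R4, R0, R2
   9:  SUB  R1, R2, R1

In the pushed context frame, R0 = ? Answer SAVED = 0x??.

after  0: R0=0xfe R1=0x9f R2=0x79 R3=0x7e R4=0x4a R5=0xd5  N=0 Z=0
after  1: R0=0xfe R1=0x9f R2=0x79 R3=0x53 R4=0x4a R5=0xd5  N=0 Z=0
after  2: R0=0xfe R1=0x9f R2=0x79 R3=0x53 R4=0x4a R5=0xe6  N=1 Z=0
after  3: R0=0x19 R1=0x9f R2=0x79 R3=0x53 R4=0x4a R5=0xe6  N=0 Z=0
after  4: R0=0x19 R1=0x9f R2=0x5b R3=0x53 R4=0x4a R5=0xe6  N=0 Z=0
after  5: R0=0x19 R1=0x41 R2=0x5b R3=0x53 R4=0x4a R5=0xe6  N=0 Z=0
after  6: R0=0x93 R1=0x41 R2=0x5b R3=0x53 R4=0x4a R5=0xe6  N=1 Z=0
-- IRQ taken; context saved, return-PC = 7 --

SAVED = 0x93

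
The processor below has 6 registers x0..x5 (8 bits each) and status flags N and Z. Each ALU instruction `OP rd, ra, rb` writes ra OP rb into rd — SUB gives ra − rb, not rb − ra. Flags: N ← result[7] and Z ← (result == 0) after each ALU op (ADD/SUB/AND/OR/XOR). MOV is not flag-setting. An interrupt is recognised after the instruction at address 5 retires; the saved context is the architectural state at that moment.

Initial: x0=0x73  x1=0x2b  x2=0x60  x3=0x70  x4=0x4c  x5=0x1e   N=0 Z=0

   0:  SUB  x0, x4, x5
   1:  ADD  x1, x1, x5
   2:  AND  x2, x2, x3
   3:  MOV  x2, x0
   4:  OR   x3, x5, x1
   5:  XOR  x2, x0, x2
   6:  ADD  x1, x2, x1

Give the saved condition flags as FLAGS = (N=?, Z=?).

after  0: x0=0x2e x1=0x2b x2=0x60 x3=0x70 x4=0x4c x5=0x1e  N=0 Z=0
after  1: x0=0x2e x1=0x49 x2=0x60 x3=0x70 x4=0x4c x5=0x1e  N=0 Z=0
after  2: x0=0x2e x1=0x49 x2=0x60 x3=0x70 x4=0x4c x5=0x1e  N=0 Z=0
after  3: x0=0x2e x1=0x49 x2=0x2e x3=0x70 x4=0x4c x5=0x1e  N=0 Z=0
after  4: x0=0x2e x1=0x49 x2=0x2e x3=0x5f x4=0x4c x5=0x1e  N=0 Z=0
after  5: x0=0x2e x1=0x49 x2=0x00 x3=0x5f x4=0x4c x5=0x1e  N=0 Z=1
-- IRQ taken; context saved, return-PC = 6 --

FLAGS = (N=0, Z=1)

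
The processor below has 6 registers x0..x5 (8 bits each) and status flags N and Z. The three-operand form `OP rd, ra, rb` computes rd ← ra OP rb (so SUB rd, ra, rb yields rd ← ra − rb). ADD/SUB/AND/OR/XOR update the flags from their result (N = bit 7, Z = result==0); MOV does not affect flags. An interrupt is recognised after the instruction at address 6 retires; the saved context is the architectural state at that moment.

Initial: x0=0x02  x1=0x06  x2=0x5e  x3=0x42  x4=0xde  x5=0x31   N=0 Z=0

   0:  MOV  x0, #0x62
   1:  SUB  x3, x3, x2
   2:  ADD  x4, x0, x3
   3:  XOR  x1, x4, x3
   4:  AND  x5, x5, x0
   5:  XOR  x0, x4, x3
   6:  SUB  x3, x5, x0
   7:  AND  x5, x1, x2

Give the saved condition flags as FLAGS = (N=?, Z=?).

FLAGS = (N=0, Z=0)

after  0: x0=0x62 x1=0x06 x2=0x5e x3=0x42 x4=0xde x5=0x31  N=0 Z=0
after  1: x0=0x62 x1=0x06 x2=0x5e x3=0xe4 x4=0xde x5=0x31  N=1 Z=0
after  2: x0=0x62 x1=0x06 x2=0x5e x3=0xe4 x4=0x46 x5=0x31  N=0 Z=0
after  3: x0=0x62 x1=0xa2 x2=0x5e x3=0xe4 x4=0x46 x5=0x31  N=1 Z=0
after  4: x0=0x62 x1=0xa2 x2=0x5e x3=0xe4 x4=0x46 x5=0x20  N=0 Z=0
after  5: x0=0xa2 x1=0xa2 x2=0x5e x3=0xe4 x4=0x46 x5=0x20  N=1 Z=0
after  6: x0=0xa2 x1=0xa2 x2=0x5e x3=0x7e x4=0x46 x5=0x20  N=0 Z=0
-- IRQ taken; context saved, return-PC = 7 --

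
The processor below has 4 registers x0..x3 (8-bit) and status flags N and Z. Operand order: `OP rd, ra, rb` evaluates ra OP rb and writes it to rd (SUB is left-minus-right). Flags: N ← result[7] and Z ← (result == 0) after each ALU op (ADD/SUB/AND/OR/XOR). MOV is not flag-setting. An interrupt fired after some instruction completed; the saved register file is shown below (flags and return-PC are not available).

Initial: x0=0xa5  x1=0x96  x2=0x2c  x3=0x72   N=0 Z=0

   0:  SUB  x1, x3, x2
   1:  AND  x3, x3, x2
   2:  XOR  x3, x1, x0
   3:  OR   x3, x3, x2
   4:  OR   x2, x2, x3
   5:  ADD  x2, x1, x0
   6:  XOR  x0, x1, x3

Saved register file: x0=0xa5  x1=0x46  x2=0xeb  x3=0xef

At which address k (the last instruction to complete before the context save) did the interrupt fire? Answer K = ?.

after  0: x0=0xa5 x1=0x46 x2=0x2c x3=0x72  N=0 Z=0
after  1: x0=0xa5 x1=0x46 x2=0x2c x3=0x20  N=0 Z=0
after  2: x0=0xa5 x1=0x46 x2=0x2c x3=0xe3  N=1 Z=0
after  3: x0=0xa5 x1=0x46 x2=0x2c x3=0xef  N=1 Z=0
after  4: x0=0xa5 x1=0x46 x2=0xef x3=0xef  N=1 Z=0
after  5: x0=0xa5 x1=0x46 x2=0xeb x3=0xef  N=1 Z=0
-- IRQ taken; context saved, return-PC = 6 --

K = 5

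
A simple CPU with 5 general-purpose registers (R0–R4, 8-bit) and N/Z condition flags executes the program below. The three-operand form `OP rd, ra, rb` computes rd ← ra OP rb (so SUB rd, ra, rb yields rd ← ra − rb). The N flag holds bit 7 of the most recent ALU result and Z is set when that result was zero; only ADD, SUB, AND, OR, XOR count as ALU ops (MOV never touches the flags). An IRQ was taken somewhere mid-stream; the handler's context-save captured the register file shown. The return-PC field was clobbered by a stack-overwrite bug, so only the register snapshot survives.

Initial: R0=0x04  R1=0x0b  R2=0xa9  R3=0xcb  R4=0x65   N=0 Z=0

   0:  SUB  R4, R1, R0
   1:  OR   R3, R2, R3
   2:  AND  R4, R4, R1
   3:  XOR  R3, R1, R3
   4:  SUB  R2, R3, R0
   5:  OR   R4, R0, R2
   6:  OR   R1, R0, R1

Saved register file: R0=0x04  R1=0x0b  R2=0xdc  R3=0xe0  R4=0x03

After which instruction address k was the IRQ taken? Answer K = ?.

after  0: R0=0x04 R1=0x0b R2=0xa9 R3=0xcb R4=0x07  N=0 Z=0
after  1: R0=0x04 R1=0x0b R2=0xa9 R3=0xeb R4=0x07  N=1 Z=0
after  2: R0=0x04 R1=0x0b R2=0xa9 R3=0xeb R4=0x03  N=0 Z=0
after  3: R0=0x04 R1=0x0b R2=0xa9 R3=0xe0 R4=0x03  N=1 Z=0
after  4: R0=0x04 R1=0x0b R2=0xdc R3=0xe0 R4=0x03  N=1 Z=0
-- IRQ taken; context saved, return-PC = 5 --

K = 4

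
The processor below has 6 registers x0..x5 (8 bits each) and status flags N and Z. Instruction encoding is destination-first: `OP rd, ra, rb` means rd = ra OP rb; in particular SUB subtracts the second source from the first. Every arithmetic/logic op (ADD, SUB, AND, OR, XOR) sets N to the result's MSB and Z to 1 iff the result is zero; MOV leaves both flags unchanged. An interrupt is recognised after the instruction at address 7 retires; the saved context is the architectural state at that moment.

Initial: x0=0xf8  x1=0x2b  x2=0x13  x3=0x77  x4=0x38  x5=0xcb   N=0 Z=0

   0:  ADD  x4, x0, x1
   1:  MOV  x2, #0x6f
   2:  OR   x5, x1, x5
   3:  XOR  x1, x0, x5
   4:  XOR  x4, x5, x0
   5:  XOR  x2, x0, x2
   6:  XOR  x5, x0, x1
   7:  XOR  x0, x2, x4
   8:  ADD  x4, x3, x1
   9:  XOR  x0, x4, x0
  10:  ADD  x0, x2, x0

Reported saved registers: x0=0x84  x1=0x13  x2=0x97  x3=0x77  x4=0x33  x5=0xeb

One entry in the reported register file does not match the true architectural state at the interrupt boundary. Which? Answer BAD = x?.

after  0: x0=0xf8 x1=0x2b x2=0x13 x3=0x77 x4=0x23 x5=0xcb  N=0 Z=0
after  1: x0=0xf8 x1=0x2b x2=0x6f x3=0x77 x4=0x23 x5=0xcb  N=0 Z=0
after  2: x0=0xf8 x1=0x2b x2=0x6f x3=0x77 x4=0x23 x5=0xeb  N=1 Z=0
after  3: x0=0xf8 x1=0x13 x2=0x6f x3=0x77 x4=0x23 x5=0xeb  N=0 Z=0
after  4: x0=0xf8 x1=0x13 x2=0x6f x3=0x77 x4=0x13 x5=0xeb  N=0 Z=0
after  5: x0=0xf8 x1=0x13 x2=0x97 x3=0x77 x4=0x13 x5=0xeb  N=1 Z=0
after  6: x0=0xf8 x1=0x13 x2=0x97 x3=0x77 x4=0x13 x5=0xeb  N=1 Z=0
after  7: x0=0x84 x1=0x13 x2=0x97 x3=0x77 x4=0x13 x5=0xeb  N=1 Z=0
-- IRQ taken; context saved, return-PC = 8 --
mismatch: x4: reported 0x33 vs actual 0x13

BAD = x4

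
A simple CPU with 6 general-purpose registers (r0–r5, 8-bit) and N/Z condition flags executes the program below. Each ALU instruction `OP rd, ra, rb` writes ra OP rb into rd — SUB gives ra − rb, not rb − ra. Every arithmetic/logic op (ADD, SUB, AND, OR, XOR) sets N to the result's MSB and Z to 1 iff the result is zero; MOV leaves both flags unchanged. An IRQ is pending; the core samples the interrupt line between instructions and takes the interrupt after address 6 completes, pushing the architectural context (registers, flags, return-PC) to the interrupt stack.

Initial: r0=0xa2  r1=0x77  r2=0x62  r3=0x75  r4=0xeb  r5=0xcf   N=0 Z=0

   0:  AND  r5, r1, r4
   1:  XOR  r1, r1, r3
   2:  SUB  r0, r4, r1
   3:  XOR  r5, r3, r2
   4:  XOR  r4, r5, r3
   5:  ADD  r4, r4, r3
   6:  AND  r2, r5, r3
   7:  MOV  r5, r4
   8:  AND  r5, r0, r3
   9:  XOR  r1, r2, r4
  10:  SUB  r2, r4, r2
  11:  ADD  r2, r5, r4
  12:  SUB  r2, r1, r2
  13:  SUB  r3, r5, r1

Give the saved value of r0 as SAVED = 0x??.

after  0: r0=0xa2 r1=0x77 r2=0x62 r3=0x75 r4=0xeb r5=0x63  N=0 Z=0
after  1: r0=0xa2 r1=0x02 r2=0x62 r3=0x75 r4=0xeb r5=0x63  N=0 Z=0
after  2: r0=0xe9 r1=0x02 r2=0x62 r3=0x75 r4=0xeb r5=0x63  N=1 Z=0
after  3: r0=0xe9 r1=0x02 r2=0x62 r3=0x75 r4=0xeb r5=0x17  N=0 Z=0
after  4: r0=0xe9 r1=0x02 r2=0x62 r3=0x75 r4=0x62 r5=0x17  N=0 Z=0
after  5: r0=0xe9 r1=0x02 r2=0x62 r3=0x75 r4=0xd7 r5=0x17  N=1 Z=0
after  6: r0=0xe9 r1=0x02 r2=0x15 r3=0x75 r4=0xd7 r5=0x17  N=0 Z=0
-- IRQ taken; context saved, return-PC = 7 --

SAVED = 0xe9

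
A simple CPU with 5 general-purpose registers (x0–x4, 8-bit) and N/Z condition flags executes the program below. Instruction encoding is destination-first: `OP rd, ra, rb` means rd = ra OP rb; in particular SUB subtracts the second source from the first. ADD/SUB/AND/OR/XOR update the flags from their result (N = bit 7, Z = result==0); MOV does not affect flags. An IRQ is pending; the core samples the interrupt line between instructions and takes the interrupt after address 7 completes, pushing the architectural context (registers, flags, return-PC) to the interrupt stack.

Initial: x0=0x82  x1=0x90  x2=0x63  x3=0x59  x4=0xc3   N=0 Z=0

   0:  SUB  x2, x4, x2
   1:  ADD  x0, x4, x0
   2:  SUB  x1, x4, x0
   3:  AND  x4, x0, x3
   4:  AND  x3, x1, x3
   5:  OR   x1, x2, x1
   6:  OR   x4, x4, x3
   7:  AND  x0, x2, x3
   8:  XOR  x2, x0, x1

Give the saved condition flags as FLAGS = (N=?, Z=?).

after  0: x0=0x82 x1=0x90 x2=0x60 x3=0x59 x4=0xc3  N=0 Z=0
after  1: x0=0x45 x1=0x90 x2=0x60 x3=0x59 x4=0xc3  N=0 Z=0
after  2: x0=0x45 x1=0x7e x2=0x60 x3=0x59 x4=0xc3  N=0 Z=0
after  3: x0=0x45 x1=0x7e x2=0x60 x3=0x59 x4=0x41  N=0 Z=0
after  4: x0=0x45 x1=0x7e x2=0x60 x3=0x58 x4=0x41  N=0 Z=0
after  5: x0=0x45 x1=0x7e x2=0x60 x3=0x58 x4=0x41  N=0 Z=0
after  6: x0=0x45 x1=0x7e x2=0x60 x3=0x58 x4=0x59  N=0 Z=0
after  7: x0=0x40 x1=0x7e x2=0x60 x3=0x58 x4=0x59  N=0 Z=0
-- IRQ taken; context saved, return-PC = 8 --

FLAGS = (N=0, Z=0)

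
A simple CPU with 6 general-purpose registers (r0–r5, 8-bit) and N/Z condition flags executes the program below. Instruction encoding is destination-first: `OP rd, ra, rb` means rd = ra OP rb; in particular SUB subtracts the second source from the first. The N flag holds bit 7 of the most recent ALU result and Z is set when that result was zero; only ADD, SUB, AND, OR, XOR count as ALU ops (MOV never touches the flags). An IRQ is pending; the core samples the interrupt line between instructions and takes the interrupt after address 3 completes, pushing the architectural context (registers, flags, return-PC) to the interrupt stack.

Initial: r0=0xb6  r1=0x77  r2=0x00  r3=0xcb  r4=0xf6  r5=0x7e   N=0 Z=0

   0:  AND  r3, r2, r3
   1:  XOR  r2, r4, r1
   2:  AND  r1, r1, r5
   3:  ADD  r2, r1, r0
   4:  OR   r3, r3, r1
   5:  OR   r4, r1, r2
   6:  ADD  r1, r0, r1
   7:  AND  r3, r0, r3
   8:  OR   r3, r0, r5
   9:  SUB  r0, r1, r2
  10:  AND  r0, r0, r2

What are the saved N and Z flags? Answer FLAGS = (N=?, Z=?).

after  0: r0=0xb6 r1=0x77 r2=0x00 r3=0x00 r4=0xf6 r5=0x7e  N=0 Z=1
after  1: r0=0xb6 r1=0x77 r2=0x81 r3=0x00 r4=0xf6 r5=0x7e  N=1 Z=0
after  2: r0=0xb6 r1=0x76 r2=0x81 r3=0x00 r4=0xf6 r5=0x7e  N=0 Z=0
after  3: r0=0xb6 r1=0x76 r2=0x2c r3=0x00 r4=0xf6 r5=0x7e  N=0 Z=0
-- IRQ taken; context saved, return-PC = 4 --

FLAGS = (N=0, Z=0)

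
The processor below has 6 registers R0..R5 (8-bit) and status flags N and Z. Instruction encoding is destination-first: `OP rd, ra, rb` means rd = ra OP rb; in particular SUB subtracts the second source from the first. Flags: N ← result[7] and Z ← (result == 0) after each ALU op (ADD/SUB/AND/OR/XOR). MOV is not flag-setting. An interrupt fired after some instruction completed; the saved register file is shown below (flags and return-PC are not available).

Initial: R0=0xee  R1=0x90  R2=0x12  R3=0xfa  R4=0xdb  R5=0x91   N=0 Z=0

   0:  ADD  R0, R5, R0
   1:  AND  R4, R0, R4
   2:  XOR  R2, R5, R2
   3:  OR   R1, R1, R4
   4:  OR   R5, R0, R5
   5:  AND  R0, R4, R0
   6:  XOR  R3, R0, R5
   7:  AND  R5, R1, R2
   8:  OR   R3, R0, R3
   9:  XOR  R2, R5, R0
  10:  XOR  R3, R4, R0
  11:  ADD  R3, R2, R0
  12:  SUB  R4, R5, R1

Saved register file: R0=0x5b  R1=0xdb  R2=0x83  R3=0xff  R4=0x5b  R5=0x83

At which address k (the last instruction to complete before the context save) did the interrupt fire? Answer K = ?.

after  0: R0=0x7f R1=0x90 R2=0x12 R3=0xfa R4=0xdb R5=0x91  N=0 Z=0
after  1: R0=0x7f R1=0x90 R2=0x12 R3=0xfa R4=0x5b R5=0x91  N=0 Z=0
after  2: R0=0x7f R1=0x90 R2=0x83 R3=0xfa R4=0x5b R5=0x91  N=1 Z=0
after  3: R0=0x7f R1=0xdb R2=0x83 R3=0xfa R4=0x5b R5=0x91  N=1 Z=0
after  4: R0=0x7f R1=0xdb R2=0x83 R3=0xfa R4=0x5b R5=0xff  N=1 Z=0
after  5: R0=0x5b R1=0xdb R2=0x83 R3=0xfa R4=0x5b R5=0xff  N=0 Z=0
after  6: R0=0x5b R1=0xdb R2=0x83 R3=0xa4 R4=0x5b R5=0xff  N=1 Z=0
after  7: R0=0x5b R1=0xdb R2=0x83 R3=0xa4 R4=0x5b R5=0x83  N=1 Z=0
after  8: R0=0x5b R1=0xdb R2=0x83 R3=0xff R4=0x5b R5=0x83  N=1 Z=0
-- IRQ taken; context saved, return-PC = 9 --

K = 8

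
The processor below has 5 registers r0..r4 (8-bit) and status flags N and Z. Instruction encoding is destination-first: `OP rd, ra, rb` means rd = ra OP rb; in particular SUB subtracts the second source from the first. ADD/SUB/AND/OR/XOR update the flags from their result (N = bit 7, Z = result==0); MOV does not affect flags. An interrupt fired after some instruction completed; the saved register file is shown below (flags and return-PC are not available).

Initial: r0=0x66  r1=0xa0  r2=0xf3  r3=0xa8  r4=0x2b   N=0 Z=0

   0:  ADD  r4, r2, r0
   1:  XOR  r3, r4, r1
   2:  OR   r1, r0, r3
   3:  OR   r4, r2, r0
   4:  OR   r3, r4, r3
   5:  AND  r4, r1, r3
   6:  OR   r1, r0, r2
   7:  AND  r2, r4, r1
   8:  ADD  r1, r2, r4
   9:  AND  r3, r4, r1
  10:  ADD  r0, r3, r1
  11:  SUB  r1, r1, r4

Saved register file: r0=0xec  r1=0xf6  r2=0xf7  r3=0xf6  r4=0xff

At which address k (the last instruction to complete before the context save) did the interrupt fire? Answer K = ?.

after  0: r0=0x66 r1=0xa0 r2=0xf3 r3=0xa8 r4=0x59  N=0 Z=0
after  1: r0=0x66 r1=0xa0 r2=0xf3 r3=0xf9 r4=0x59  N=1 Z=0
after  2: r0=0x66 r1=0xff r2=0xf3 r3=0xf9 r4=0x59  N=1 Z=0
after  3: r0=0x66 r1=0xff r2=0xf3 r3=0xf9 r4=0xf7  N=1 Z=0
after  4: r0=0x66 r1=0xff r2=0xf3 r3=0xff r4=0xf7  N=1 Z=0
after  5: r0=0x66 r1=0xff r2=0xf3 r3=0xff r4=0xff  N=1 Z=0
after  6: r0=0x66 r1=0xf7 r2=0xf3 r3=0xff r4=0xff  N=1 Z=0
after  7: r0=0x66 r1=0xf7 r2=0xf7 r3=0xff r4=0xff  N=1 Z=0
after  8: r0=0x66 r1=0xf6 r2=0xf7 r3=0xff r4=0xff  N=1 Z=0
after  9: r0=0x66 r1=0xf6 r2=0xf7 r3=0xf6 r4=0xff  N=1 Z=0
after 10: r0=0xec r1=0xf6 r2=0xf7 r3=0xf6 r4=0xff  N=1 Z=0
-- IRQ taken; context saved, return-PC = 11 --

K = 10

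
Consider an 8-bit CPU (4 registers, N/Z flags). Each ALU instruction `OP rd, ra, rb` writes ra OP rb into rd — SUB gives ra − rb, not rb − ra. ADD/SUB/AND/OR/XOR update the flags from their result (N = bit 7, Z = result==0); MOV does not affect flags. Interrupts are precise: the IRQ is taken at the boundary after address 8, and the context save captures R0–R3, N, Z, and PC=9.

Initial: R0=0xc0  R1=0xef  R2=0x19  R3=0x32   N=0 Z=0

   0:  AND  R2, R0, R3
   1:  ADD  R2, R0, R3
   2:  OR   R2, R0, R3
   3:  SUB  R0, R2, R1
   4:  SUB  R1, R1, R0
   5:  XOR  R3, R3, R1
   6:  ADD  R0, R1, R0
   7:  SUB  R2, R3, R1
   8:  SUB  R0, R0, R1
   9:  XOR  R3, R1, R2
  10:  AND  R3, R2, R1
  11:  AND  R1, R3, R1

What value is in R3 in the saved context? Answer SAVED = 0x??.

after  0: R0=0xc0 R1=0xef R2=0x00 R3=0x32  N=0 Z=1
after  1: R0=0xc0 R1=0xef R2=0xf2 R3=0x32  N=1 Z=0
after  2: R0=0xc0 R1=0xef R2=0xf2 R3=0x32  N=1 Z=0
after  3: R0=0x03 R1=0xef R2=0xf2 R3=0x32  N=0 Z=0
after  4: R0=0x03 R1=0xec R2=0xf2 R3=0x32  N=1 Z=0
after  5: R0=0x03 R1=0xec R2=0xf2 R3=0xde  N=1 Z=0
after  6: R0=0xef R1=0xec R2=0xf2 R3=0xde  N=1 Z=0
after  7: R0=0xef R1=0xec R2=0xf2 R3=0xde  N=1 Z=0
after  8: R0=0x03 R1=0xec R2=0xf2 R3=0xde  N=0 Z=0
-- IRQ taken; context saved, return-PC = 9 --

SAVED = 0xde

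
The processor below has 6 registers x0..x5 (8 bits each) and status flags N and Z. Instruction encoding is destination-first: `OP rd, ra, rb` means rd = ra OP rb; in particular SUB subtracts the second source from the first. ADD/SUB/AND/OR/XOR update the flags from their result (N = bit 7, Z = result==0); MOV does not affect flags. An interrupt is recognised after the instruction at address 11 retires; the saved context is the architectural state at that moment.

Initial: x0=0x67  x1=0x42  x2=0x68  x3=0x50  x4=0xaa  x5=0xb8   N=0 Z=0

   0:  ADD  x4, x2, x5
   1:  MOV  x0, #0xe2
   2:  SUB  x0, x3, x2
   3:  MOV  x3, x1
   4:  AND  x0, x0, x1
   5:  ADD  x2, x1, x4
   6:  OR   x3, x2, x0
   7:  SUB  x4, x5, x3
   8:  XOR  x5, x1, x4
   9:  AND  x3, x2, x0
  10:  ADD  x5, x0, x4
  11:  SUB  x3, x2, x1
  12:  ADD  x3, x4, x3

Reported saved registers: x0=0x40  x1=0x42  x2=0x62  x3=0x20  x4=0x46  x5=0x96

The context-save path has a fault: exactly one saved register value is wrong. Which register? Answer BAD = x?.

BAD = x4

after  0: x0=0x67 x1=0x42 x2=0x68 x3=0x50 x4=0x20 x5=0xb8  N=0 Z=0
after  1: x0=0xe2 x1=0x42 x2=0x68 x3=0x50 x4=0x20 x5=0xb8  N=0 Z=0
after  2: x0=0xe8 x1=0x42 x2=0x68 x3=0x50 x4=0x20 x5=0xb8  N=1 Z=0
after  3: x0=0xe8 x1=0x42 x2=0x68 x3=0x42 x4=0x20 x5=0xb8  N=1 Z=0
after  4: x0=0x40 x1=0x42 x2=0x68 x3=0x42 x4=0x20 x5=0xb8  N=0 Z=0
after  5: x0=0x40 x1=0x42 x2=0x62 x3=0x42 x4=0x20 x5=0xb8  N=0 Z=0
after  6: x0=0x40 x1=0x42 x2=0x62 x3=0x62 x4=0x20 x5=0xb8  N=0 Z=0
after  7: x0=0x40 x1=0x42 x2=0x62 x3=0x62 x4=0x56 x5=0xb8  N=0 Z=0
after  8: x0=0x40 x1=0x42 x2=0x62 x3=0x62 x4=0x56 x5=0x14  N=0 Z=0
after  9: x0=0x40 x1=0x42 x2=0x62 x3=0x40 x4=0x56 x5=0x14  N=0 Z=0
after 10: x0=0x40 x1=0x42 x2=0x62 x3=0x40 x4=0x56 x5=0x96  N=1 Z=0
after 11: x0=0x40 x1=0x42 x2=0x62 x3=0x20 x4=0x56 x5=0x96  N=0 Z=0
-- IRQ taken; context saved, return-PC = 12 --
mismatch: x4: reported 0x46 vs actual 0x56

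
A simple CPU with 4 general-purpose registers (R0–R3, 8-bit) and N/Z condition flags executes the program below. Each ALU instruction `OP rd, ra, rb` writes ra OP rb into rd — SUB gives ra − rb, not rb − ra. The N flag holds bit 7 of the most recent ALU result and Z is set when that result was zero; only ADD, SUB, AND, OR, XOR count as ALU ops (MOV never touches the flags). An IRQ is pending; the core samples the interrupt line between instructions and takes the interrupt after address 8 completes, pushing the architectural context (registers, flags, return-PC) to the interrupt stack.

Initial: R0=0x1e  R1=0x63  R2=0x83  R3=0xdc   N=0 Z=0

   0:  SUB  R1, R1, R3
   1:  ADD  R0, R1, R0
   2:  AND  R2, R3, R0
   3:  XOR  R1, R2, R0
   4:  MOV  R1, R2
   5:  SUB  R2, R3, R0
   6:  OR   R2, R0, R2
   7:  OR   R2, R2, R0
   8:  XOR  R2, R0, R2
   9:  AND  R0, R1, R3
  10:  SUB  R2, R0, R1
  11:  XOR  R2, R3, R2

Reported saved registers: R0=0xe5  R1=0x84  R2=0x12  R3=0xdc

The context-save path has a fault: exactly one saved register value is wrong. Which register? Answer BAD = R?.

after  0: R0=0x1e R1=0x87 R2=0x83 R3=0xdc  N=1 Z=0
after  1: R0=0xa5 R1=0x87 R2=0x83 R3=0xdc  N=1 Z=0
after  2: R0=0xa5 R1=0x87 R2=0x84 R3=0xdc  N=1 Z=0
after  3: R0=0xa5 R1=0x21 R2=0x84 R3=0xdc  N=0 Z=0
after  4: R0=0xa5 R1=0x84 R2=0x84 R3=0xdc  N=0 Z=0
after  5: R0=0xa5 R1=0x84 R2=0x37 R3=0xdc  N=0 Z=0
after  6: R0=0xa5 R1=0x84 R2=0xb7 R3=0xdc  N=1 Z=0
after  7: R0=0xa5 R1=0x84 R2=0xb7 R3=0xdc  N=1 Z=0
after  8: R0=0xa5 R1=0x84 R2=0x12 R3=0xdc  N=0 Z=0
-- IRQ taken; context saved, return-PC = 9 --
mismatch: R0: reported 0xe5 vs actual 0xa5

BAD = R0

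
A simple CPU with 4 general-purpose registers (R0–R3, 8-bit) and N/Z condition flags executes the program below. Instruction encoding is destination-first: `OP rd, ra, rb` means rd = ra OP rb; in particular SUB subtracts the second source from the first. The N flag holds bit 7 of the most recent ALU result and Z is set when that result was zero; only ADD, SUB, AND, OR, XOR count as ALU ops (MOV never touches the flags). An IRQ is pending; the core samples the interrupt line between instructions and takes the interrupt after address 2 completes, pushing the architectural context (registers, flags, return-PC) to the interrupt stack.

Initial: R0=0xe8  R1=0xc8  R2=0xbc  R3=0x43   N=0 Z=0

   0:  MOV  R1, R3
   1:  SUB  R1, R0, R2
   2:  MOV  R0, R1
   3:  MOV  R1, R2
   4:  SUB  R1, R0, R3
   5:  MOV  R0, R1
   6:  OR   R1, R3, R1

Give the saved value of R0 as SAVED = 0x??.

SAVED = 0x2c

after  0: R0=0xe8 R1=0x43 R2=0xbc R3=0x43  N=0 Z=0
after  1: R0=0xe8 R1=0x2c R2=0xbc R3=0x43  N=0 Z=0
after  2: R0=0x2c R1=0x2c R2=0xbc R3=0x43  N=0 Z=0
-- IRQ taken; context saved, return-PC = 3 --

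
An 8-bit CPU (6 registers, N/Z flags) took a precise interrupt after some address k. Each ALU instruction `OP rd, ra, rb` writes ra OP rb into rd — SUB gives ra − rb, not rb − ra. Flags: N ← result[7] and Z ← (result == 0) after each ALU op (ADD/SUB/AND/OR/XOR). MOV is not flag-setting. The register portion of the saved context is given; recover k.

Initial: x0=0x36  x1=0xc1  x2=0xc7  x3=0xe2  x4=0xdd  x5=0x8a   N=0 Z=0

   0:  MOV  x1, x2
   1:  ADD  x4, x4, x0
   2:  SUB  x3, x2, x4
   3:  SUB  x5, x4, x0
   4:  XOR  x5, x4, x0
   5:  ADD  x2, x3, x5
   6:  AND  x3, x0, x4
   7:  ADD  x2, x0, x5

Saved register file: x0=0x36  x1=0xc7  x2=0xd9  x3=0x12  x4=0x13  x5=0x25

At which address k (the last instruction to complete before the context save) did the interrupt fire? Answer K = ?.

K = 6

after  0: x0=0x36 x1=0xc7 x2=0xc7 x3=0xe2 x4=0xdd x5=0x8a  N=0 Z=0
after  1: x0=0x36 x1=0xc7 x2=0xc7 x3=0xe2 x4=0x13 x5=0x8a  N=0 Z=0
after  2: x0=0x36 x1=0xc7 x2=0xc7 x3=0xb4 x4=0x13 x5=0x8a  N=1 Z=0
after  3: x0=0x36 x1=0xc7 x2=0xc7 x3=0xb4 x4=0x13 x5=0xdd  N=1 Z=0
after  4: x0=0x36 x1=0xc7 x2=0xc7 x3=0xb4 x4=0x13 x5=0x25  N=0 Z=0
after  5: x0=0x36 x1=0xc7 x2=0xd9 x3=0xb4 x4=0x13 x5=0x25  N=1 Z=0
after  6: x0=0x36 x1=0xc7 x2=0xd9 x3=0x12 x4=0x13 x5=0x25  N=0 Z=0
-- IRQ taken; context saved, return-PC = 7 --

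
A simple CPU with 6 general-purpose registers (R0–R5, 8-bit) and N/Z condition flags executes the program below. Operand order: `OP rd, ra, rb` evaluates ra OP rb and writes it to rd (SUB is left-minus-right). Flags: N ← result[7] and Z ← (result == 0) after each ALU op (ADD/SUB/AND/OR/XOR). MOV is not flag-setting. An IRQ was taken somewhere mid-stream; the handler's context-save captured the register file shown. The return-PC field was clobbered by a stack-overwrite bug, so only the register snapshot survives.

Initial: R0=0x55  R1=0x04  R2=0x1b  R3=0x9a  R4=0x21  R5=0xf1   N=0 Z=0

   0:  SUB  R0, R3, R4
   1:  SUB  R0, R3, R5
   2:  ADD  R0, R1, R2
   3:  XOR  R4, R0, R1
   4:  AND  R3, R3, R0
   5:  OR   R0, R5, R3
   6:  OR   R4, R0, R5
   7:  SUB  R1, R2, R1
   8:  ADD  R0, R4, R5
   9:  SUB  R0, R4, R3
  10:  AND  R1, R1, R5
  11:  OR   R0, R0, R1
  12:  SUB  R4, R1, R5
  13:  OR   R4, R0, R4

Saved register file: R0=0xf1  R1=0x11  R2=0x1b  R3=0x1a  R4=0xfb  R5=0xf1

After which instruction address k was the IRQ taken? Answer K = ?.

K = 11

after  0: R0=0x79 R1=0x04 R2=0x1b R3=0x9a R4=0x21 R5=0xf1  N=0 Z=0
after  1: R0=0xa9 R1=0x04 R2=0x1b R3=0x9a R4=0x21 R5=0xf1  N=1 Z=0
after  2: R0=0x1f R1=0x04 R2=0x1b R3=0x9a R4=0x21 R5=0xf1  N=0 Z=0
after  3: R0=0x1f R1=0x04 R2=0x1b R3=0x9a R4=0x1b R5=0xf1  N=0 Z=0
after  4: R0=0x1f R1=0x04 R2=0x1b R3=0x1a R4=0x1b R5=0xf1  N=0 Z=0
after  5: R0=0xfb R1=0x04 R2=0x1b R3=0x1a R4=0x1b R5=0xf1  N=1 Z=0
after  6: R0=0xfb R1=0x04 R2=0x1b R3=0x1a R4=0xfb R5=0xf1  N=1 Z=0
after  7: R0=0xfb R1=0x17 R2=0x1b R3=0x1a R4=0xfb R5=0xf1  N=0 Z=0
after  8: R0=0xec R1=0x17 R2=0x1b R3=0x1a R4=0xfb R5=0xf1  N=1 Z=0
after  9: R0=0xe1 R1=0x17 R2=0x1b R3=0x1a R4=0xfb R5=0xf1  N=1 Z=0
after 10: R0=0xe1 R1=0x11 R2=0x1b R3=0x1a R4=0xfb R5=0xf1  N=0 Z=0
after 11: R0=0xf1 R1=0x11 R2=0x1b R3=0x1a R4=0xfb R5=0xf1  N=1 Z=0
-- IRQ taken; context saved, return-PC = 12 --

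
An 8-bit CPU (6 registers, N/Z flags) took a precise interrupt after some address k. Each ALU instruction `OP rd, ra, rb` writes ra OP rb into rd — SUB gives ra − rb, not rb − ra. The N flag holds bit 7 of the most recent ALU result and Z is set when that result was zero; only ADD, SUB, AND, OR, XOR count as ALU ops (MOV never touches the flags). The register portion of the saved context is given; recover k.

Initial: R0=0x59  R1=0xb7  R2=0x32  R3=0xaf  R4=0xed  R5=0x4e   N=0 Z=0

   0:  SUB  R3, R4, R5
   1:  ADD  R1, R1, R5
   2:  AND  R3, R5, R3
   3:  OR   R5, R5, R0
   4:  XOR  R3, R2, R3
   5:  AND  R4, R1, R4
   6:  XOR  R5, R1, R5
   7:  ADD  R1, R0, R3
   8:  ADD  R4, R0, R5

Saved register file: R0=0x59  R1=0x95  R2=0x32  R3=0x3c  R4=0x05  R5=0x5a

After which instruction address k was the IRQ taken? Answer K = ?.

after  0: R0=0x59 R1=0xb7 R2=0x32 R3=0x9f R4=0xed R5=0x4e  N=1 Z=0
after  1: R0=0x59 R1=0x05 R2=0x32 R3=0x9f R4=0xed R5=0x4e  N=0 Z=0
after  2: R0=0x59 R1=0x05 R2=0x32 R3=0x0e R4=0xed R5=0x4e  N=0 Z=0
after  3: R0=0x59 R1=0x05 R2=0x32 R3=0x0e R4=0xed R5=0x5f  N=0 Z=0
after  4: R0=0x59 R1=0x05 R2=0x32 R3=0x3c R4=0xed R5=0x5f  N=0 Z=0
after  5: R0=0x59 R1=0x05 R2=0x32 R3=0x3c R4=0x05 R5=0x5f  N=0 Z=0
after  6: R0=0x59 R1=0x05 R2=0x32 R3=0x3c R4=0x05 R5=0x5a  N=0 Z=0
after  7: R0=0x59 R1=0x95 R2=0x32 R3=0x3c R4=0x05 R5=0x5a  N=1 Z=0
-- IRQ taken; context saved, return-PC = 8 --

K = 7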